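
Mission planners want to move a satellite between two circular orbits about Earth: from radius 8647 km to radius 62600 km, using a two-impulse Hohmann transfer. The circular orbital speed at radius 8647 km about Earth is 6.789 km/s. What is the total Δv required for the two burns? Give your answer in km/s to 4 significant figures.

From the circular-orbit relation v² = μ/r at r = 8647 km: μ = v²r = (6.789)² × 8647 = 3.98545×10^5 km³/s².
The Hohmann ellipse has a_t = (r₁ + r₂)/2 = 35623.5 km.
Circular speed at r₁: v₁ = √(μ/r₁) = √(3.98545×10^5/8647) = 6.789 km/s.
On the transfer ellipse at r₁, vis-viva equation gives v_p = √[μ(2/r₁ − 1/a_t)] = 9.000 km/s.
First burn Δv₁ = |v_p − v₁| = 2.211 km/s.
At r₂, v₂ = √(μ/r₂) = 2.523 km/s.
Transfer-orbit speed at r₂: v_a = √[μ(2/r₂ − 1/a_t)] = 1.243 km/s.
Second burn Δv₂ = |v₂ − v_a| = 1.280 km/s.
Δv = Δv₁ + Δv₂ = 2.211 + 1.280 = 3.491 km/s.

Δv = 3.491 km/s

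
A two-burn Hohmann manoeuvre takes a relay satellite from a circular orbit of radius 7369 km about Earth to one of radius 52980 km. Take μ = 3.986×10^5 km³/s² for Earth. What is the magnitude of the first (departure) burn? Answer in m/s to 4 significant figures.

Δv₁ = 2391 m/s

The Hohmann ellipse has a_t = (r₁ + r₂)/2 = 30174.5 km.
On the circular orbit at r = 7369 km, v_c = √(μ/r) = 7.3547 km/s.
Transfer-orbit speed at the same r (vis-viva, a = a_t): v_t = √[μ(2/r − 1/a_t)] = 9.7454 km/s.
Δv₁ = |v_t − v_c| = |9.7454 − 7.3547| = 2.391 km/s.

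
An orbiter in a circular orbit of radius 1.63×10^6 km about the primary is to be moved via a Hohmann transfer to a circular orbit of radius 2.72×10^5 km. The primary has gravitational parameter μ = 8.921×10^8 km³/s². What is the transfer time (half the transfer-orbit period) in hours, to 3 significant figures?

The Hohmann ellipse has a_t = (r₁ + r₂)/2 = 9.510×10^5 km.
Half the transfer-orbit period gives t = π√(a_t³/μ) = 97550 s.
Converting: 97550 s ÷ 3600 s/hour = 27.1 hours.

t = 27.1 hours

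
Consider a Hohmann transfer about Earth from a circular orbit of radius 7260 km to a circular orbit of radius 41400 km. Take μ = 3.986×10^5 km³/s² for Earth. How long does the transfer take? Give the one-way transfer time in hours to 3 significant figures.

Transfer-ellipse semi-major axis a_t = (r₁ + r₂)/2 = (7260 + 41400)/2 = 24330 km.
By Kepler's third law the transfer-orbit period is T = 2π√(a_t³/μ), so t = T/2 = 18884 s.
Converting: 18884 s ÷ 3600 s/hour = 5.25 hours.

t = 5.25 hours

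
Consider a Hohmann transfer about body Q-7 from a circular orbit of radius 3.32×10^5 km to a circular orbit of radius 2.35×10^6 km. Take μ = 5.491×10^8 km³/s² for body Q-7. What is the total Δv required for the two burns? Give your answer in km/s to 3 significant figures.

Semi-major axis of the transfer orbit: a_t = (3.320×10^5 + 2.350×10^6)/2 = 1.341×10^6 km.
At r₁ the circular-orbit speed is v₁ = √(μ/r₁) = 40.67 km/s.
On the transfer ellipse at r₁, vis-viva gives v_p = √[μ(2/r₁ − 1/a_t)] = 53.84 km/s.
First burn Δv₁ = |v_p − v₁| = 13.17 km/s.
Circular speed at r₂: v₂ = √(μ/r₂) = 15.286 km/s.
Transfer-orbit speed at r₂: v_a = √[μ(2/r₂ − 1/a_t)] = 7.6058 km/s.
Second burn Δv₂ = |v₂ − v_a| = 7.680 km/s.
Total Δv = Δv₁ + Δv₂ = 20.85 km/s.

Δv = 20.8 km/s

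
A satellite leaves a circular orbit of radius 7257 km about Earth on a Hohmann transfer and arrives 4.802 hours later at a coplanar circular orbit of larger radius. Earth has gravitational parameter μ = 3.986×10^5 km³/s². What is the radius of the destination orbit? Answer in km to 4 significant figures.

Transfer time t = 4.802 hours = 17287.2 s, and t = π√(a_t³/μ).
So a_t = (μ t²/π²)^(1/3) = (3.986×10^5 × (17287.2)² / π²)^(1/3) = 22938 km.
Since a_t = (r₁ + r₂)/2, r₂ = 2a_t − r₁ = 2×22938 − 7257 = 38619 km.

r₂ = 38620 km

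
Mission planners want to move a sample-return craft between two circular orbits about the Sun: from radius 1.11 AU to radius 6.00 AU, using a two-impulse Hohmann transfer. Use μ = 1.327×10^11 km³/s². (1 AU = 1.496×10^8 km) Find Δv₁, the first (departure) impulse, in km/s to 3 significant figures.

In km: r₁ = 1.11 × 1.496×10^8 = 1.66056×10^8 km; r₂ = 6.00 × 1.496×10^8 = 8.976×10^8 km.
Transfer-ellipse semi-major axis a_t = (r₁ + r₂)/2 = (1.66056×10^8 + 8.976×10^8)/2 = 5.31828×10^8 km.
On the circular orbit at r = 1.66056×10^8 km, v_c = √(μ/r) = 28.269 km/s.
Transfer-orbit speed at the same r (vis-viva, a = a_t): v_t = √[μ(2/r − 1/a_t)] = 36.725 km/s.
Δv₁ = |v_t − v_c| = |36.725 − 28.269| = 8.456 km/s.

Δv₁ = 8.46 km/s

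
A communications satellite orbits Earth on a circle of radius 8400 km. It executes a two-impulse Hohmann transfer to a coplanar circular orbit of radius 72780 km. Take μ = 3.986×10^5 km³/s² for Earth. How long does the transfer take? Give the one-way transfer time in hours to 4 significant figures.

t = 11.30 hours

Semi-major axis of the transfer orbit: a_t = (8400 + 72780)/2 = 40590 km.
Transfer time t = π√(a_t³/μ) = π√((40590)³ / 3.986×10^5) = 40690 s.
Converting: 40690 s ÷ 3600 s/hour = 11.30 hours.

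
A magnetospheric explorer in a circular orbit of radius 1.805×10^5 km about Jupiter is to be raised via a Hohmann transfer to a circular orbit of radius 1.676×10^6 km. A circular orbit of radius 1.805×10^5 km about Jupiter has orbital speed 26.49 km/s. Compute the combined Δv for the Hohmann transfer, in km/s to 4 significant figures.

Δv = 13.96 km/s

From the circular-orbit relation v² = μ/r at r = 1.805×10^5 km: μ = v²r = (26.49)² × 1.805×10^5 = 1.26660×10^8 km³/s².
The Hohmann ellipse has a_t = (r₁ + r₂)/2 = 9.2825×10^5 km.
At r₁ the circular-orbit speed is v₁ = √(μ/r₁) = 26.4900 km/s.
Transfer-orbit speed at r₁ (vis-viva): v_p = √[μ(2/r₁ − 1/a_t)] = 35.5948 km/s.
First burn Δv₁ = |v_p − v₁| = 9.1048 km/s.
Circular speed at r₂: v₂ = √(μ/r₂) = 8.69328 km/s.
Transfer-orbit speed at r₂: v_a = √[μ(2/r₂ − 1/a_t)] = 3.83345 km/s.
Second burn Δv₂ = |v₂ − v_a| = 4.8598 km/s.
Total Δv = Δv₁ + Δv₂ = 13.96 km/s.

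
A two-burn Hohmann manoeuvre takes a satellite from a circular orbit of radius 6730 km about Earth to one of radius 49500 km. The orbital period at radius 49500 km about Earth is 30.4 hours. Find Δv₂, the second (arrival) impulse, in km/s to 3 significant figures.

Δv₂ = 1.45 km/s

From Kepler's third law T² = 4π²r³/μ at r = 49500 km, T = 30.4 hours = 30.4 × 3600 s = 1.0944×10^5 s: μ = 4π²r³/T² = 3.99782×10^5 km³/s².
Semi-major axis of the transfer orbit: a_t = (6730 + 49500)/2 = 28115 km.
On the circular orbit at r = 49500 km, v_c = √(μ/r) = 2.84190 km/s.
Vis-viva on the transfer ellipse at r = 49500 km gives v_t = √[μ(2/r − 1/a_t)] = 1.39042 km/s.
Δv₂ = |v_t − v_c| = |1.39042 − 2.84190| = 1.451 km/s.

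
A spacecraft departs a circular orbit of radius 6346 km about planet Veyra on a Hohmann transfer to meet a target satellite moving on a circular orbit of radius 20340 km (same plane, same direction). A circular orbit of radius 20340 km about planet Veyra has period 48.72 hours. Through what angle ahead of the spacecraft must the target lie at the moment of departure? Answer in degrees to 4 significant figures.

φ = 84.36°

From Kepler's third law T² = 4π²r³/μ at r = 20340 km, T = 48.72 hours = 48.72 × 3600 s = 1.75392×10^5 s: μ = 4π²r³/T² = 10799.2 km³/s².
Semi-major axis of the transfer orbit: a_t = (6346 + 20340)/2 = 13343 km.
The half-period of the transfer ellipse is t = π√(a_t³/μ) = 46594 s.
Target angular speed ω₂ = √(μ/r₂³) = 3.5824×10^-5 rad/s.
Angle swept by the target during transfer: ω₂·t = 1.6692 rad = 95.64°.
Arrival is 180° from departure on the ellipse, so φ = 180° − 95.64° = 84.36°.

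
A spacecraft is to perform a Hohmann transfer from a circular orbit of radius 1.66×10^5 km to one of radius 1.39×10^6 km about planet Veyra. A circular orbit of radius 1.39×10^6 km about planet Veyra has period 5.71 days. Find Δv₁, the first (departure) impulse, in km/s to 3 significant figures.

From Kepler's third law T² = 4π²r³/μ at r = 1.39×10^6 km, T = 5.71 days = 5.71 × 86400 s = 4.93344×10^5 s: μ = 4π²r³/T² = 4.35617×10^8 km³/s².
Transfer-ellipse semi-major axis a_t = (r₁ + r₂)/2 = (1.660×10^5 + 1.390×10^6)/2 = 7.780×10^5 km.
Circular speed at r = 1.660×10^5 km: v_c = √(μ/r) = 51.2269 km/s.
Vis-viva on the transfer ellipse at r = 1.660×10^5 km gives v_t = √[μ(2/r − 1/a_t)] = 68.4724 km/s.
Δv₁ = |v_t − v_c| = |68.4724 − 51.2269| = 17.25 km/s.

Δv₁ = 17.2 km/s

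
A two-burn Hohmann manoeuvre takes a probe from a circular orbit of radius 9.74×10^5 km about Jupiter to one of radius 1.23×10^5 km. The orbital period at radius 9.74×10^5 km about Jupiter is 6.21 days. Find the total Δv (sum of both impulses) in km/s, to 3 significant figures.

Δv = 16.7 km/s

From Kepler's third law T² = 4π²r³/μ at r = 9.74×10^5 km, T = 6.21 days = 6.21 × 86400 s = 5.36544×10^5 s: μ = 4π²r³/T² = 1.26714×10^8 km³/s².
Transfer-ellipse semi-major axis a_t = (r₁ + r₂)/2 = (9.740×10^5 + 1.230×10^5)/2 = 5.485×10^5 km.
At r₁ the circular-orbit speed is v₁ = √(μ/r₁) = 11.406 km/s.
On the transfer ellipse at r₁, v² = μ(2/r − 1/a) gives v_a = √[μ(2/r₁ − 1/a_t)] = 5.4013 km/s.
First burn Δv₁ = |v_a − v₁| = 6.0047 km/s.
Circular speed at r₂: v₂ = √(μ/r₂) = 32.09670 km/s.
Transfer-orbit speed at r₂: v_p = √[μ(2/r₂ − 1/a_t)] = 42.77121 km/s.
Second burn Δv₂ = |v₂ − v_p| = 10.675 km/s.
Δv = Δv₁ + Δv₂ = 6.0047 + 10.675 = 16.68 km/s.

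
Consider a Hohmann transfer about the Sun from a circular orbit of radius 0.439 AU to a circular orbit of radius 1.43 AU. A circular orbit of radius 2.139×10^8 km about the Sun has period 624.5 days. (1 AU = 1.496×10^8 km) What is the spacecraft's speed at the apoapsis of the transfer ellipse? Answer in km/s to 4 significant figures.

From Kepler's third law T² = 4π²r³/μ at r = 2.139×10^8 km, T = 624.5 days = 624.5 × 86400 s = 5.39568×10^7 s: μ = 4π²r³/T² = 1.32709×10^11 km³/s².
In km: r₁ = 0.439 × 1.496×10^8 = 6.56744×10^7 km; r₂ = 1.43 × 1.496×10^8 = 2.13928×10^8 km.
Semi-major axis of the transfer orbit: a_t = (6.56744×10^7 + 2.13928×10^8)/2 = 1.398012×10^8 km.
The apoapsis of the transfer ellipse is at r = 2.13928×10^8 km.
Applying v² = μ(2/r − 1/a_t): v = 17.07 km/s.

v = 17.07 km/s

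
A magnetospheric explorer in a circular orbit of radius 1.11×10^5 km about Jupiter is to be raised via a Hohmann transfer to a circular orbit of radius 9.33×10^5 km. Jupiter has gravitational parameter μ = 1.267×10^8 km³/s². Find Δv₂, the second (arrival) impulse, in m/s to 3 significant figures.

Δv₂ = 6280 m/s

Transfer-ellipse semi-major axis a_t = (r₁ + r₂)/2 = (1.110×10^5 + 9.330×10^5)/2 = 5.220×10^5 km.
On the circular orbit at r = 9.330×10^5 km, v_c = √(μ/r) = 11.6533 km/s.
Vis-viva on the transfer ellipse at r = 9.330×10^5 km gives v_t = √[μ(2/r − 1/a_t)] = 5.37370 km/s.
Δv₂ = |v_t − v_c| = |5.37370 − 11.6533| = 6.280 km/s.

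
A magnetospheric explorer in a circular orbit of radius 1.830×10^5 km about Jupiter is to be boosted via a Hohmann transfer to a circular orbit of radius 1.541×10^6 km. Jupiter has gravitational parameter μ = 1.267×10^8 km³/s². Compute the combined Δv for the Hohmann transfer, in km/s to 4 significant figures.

Semi-major axis of the transfer orbit: a_t = (1.830×10^5 + 1.541×10^6)/2 = 8.620×10^5 km.
At r₁ the circular-orbit speed is v₁ = √(μ/r₁) = 26.3125 km/s.
Transfer-orbit speed at r₁ (v² = μ(2/r − 1/a)): v_p = √[μ(2/r₁ − 1/a_t)] = 35.1812 km/s.
First burn Δv₁ = |v_p − v₁| = 8.869 km/s.
At r₂, v₂ = √(μ/r₂) = 9.0675 km/s.
Transfer-orbit speed at r₂: v_a = √[μ(2/r₂ − 1/a_t)] = 4.1779 km/s.
Second burn Δv₂ = |v₂ − v_a| = 4.890 km/s.
Total Δv = Δv₁ + Δv₂ = 13.76 km/s.

Δv = 13.76 km/s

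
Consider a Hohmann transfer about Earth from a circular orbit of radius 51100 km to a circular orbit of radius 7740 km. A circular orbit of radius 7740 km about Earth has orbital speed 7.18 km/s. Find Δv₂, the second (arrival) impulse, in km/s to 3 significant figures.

From the circular-orbit relation v² = μ/r at r = 7740 km: μ = v²r = (7.18)² × 7740 = 3.99016×10^5 km³/s².
Semi-major axis of the transfer orbit: a_t = (51100 + 7740)/2 = 29420 km.
On the circular orbit at r = 7740 km, v_c = √(μ/r) = 7.180 km/s.
Vis-viva on the transfer ellipse at r = 7740 km gives v_t = √[μ(2/r − 1/a_t)] = 9.463 km/s.
Δv₂ = |v_t − v_c| = |9.463 − 7.180| = 2.283 km/s.

Δv₂ = 2.28 km/s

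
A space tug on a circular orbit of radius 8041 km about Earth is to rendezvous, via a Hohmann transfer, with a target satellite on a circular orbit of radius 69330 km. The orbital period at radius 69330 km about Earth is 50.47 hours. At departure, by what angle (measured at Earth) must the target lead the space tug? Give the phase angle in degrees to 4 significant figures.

From Kepler's third law T² = 4π²r³/μ at r = 69330 km, T = 50.47 hours = 50.47 × 3600 s = 1.81692×10^5 s: μ = 4π²r³/T² = 3.98521×10^5 km³/s².
The Hohmann ellipse has a_t = (r₁ + r₂)/2 = 38685.5 km.
Transfer time t = π√(a_t³/μ) = 37870 s.
The target's mean motion on its circular orbit is ω₂ = √(μ/r₂³) = 3.458×10^-5 rad/s.
Angle swept by the target during transfer: ω₂·t = 1.3095 rad = 75.03°.
Arrival is 180° from departure on the ellipse, so φ = 180° − 75.03° = 105.0°.

φ = 105.0°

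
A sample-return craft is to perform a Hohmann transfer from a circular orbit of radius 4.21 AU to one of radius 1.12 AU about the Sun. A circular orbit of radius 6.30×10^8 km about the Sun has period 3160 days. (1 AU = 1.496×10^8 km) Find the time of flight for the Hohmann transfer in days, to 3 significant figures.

t = 795 days

From Kepler's third law T² = 4π²r³/μ at r = 6.30×10^8 km, T = 3160 days = 3160 × 86400 s = 2.73024×10^8 s: μ = 4π²r³/T² = 1.32428×10^11 km³/s².
In km: r₁ = 4.21 × 1.496×10^8 = 6.29816×10^8 km; r₂ = 1.12 × 1.496×10^8 = 1.67552×10^8 km.
Transfer-ellipse semi-major axis a_t = (r₁ + r₂)/2 = (6.29816×10^8 + 1.67552×10^8)/2 = 3.98684×10^8 km.
Half the transfer-orbit period gives t = π√(a_t³/μ) = 6.872×10^7 s.
Converting: 6.872×10^7 s ÷ 86400 s/day = 795 days.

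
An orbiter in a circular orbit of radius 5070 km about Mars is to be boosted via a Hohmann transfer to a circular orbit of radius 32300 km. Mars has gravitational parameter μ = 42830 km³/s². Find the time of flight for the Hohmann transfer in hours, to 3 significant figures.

t = 10.8 hours

Transfer-ellipse semi-major axis a_t = (r₁ + r₂)/2 = (5070 + 32300)/2 = 18685 km.
By Kepler's third law the transfer-orbit period is T = 2π√(a_t³/μ), so t = T/2 = 38770 s.
Converting: 38770 s ÷ 3600 s/hour = 10.8 hours.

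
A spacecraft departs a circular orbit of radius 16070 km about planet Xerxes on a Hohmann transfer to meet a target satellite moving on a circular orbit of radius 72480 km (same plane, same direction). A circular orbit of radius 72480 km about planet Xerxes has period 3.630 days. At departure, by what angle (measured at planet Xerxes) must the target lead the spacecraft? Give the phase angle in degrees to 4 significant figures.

φ = 94.06°

From Kepler's third law T² = 4π²r³/μ at r = 72480 km, T = 3.630 days = 3.630 × 86400 s = 3.13632×10^5 s: μ = 4π²r³/T² = 1.52818×10^5 km³/s².
Transfer-ellipse semi-major axis a_t = (r₁ + r₂)/2 = (16070 + 72480)/2 = 44275 km.
Transfer time t = π√(a_t³/μ) = 74870 s.
Target angular speed ω₂ = √(μ/r₂³) = 2.003×10^-5 rad/s.
Angle swept by the target during transfer: ω₂·t = 1.500 rad = 85.94°.
Arrival is 180° from departure on the ellipse, so φ = 180° − 85.94° = 94.06°.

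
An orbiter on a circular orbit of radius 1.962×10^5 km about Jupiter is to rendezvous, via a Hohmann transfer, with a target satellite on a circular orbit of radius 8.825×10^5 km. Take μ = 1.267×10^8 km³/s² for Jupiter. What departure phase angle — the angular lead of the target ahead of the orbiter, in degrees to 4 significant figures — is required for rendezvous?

Semi-major axis of the transfer orbit: a_t = (1.962×10^5 + 8.825×10^5)/2 = 5.3935×10^5 km.
Transfer time t = π√(a_t³/μ) = 1.1055×10^5 s.
Target angular speed ω₂ = √(μ/r₂³) = 1.3577×10^-5 rad/s.
Angle swept by the target during transfer: ω₂·t = 1.501 rad = 86.00°.
The orbiter traverses 180° on the transfer ellipse, so the target must lead by 180° − 86.00° = 94.00°.

φ = 94.00°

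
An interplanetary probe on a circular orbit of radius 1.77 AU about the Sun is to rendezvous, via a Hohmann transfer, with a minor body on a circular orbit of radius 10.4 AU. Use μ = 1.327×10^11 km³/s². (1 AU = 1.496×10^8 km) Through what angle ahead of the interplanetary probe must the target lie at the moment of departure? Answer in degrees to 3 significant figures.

In km: r₁ = 1.77 × 1.496×10^8 = 2.64792×10^8 km; r₂ = 10.4 × 1.496×10^8 = 1.55584×10^9 km.
Transfer-ellipse semi-major axis a_t = (r₁ + r₂)/2 = (2.64792×10^8 + 1.55584×10^9)/2 = 9.10316×10^8 km.
Transfer time t = π√(a_t³/μ) = 2.369×10^8 s.
Target angular speed ω₂ = √(μ/r₂³) = 5.936×10^-9 rad/s.
Angle swept by the target during transfer: ω₂·t = 1.406 rad = 80.56°.
Arrival is 180° from departure on the ellipse, so φ = 180° − 80.56° = 99.4°.

φ = 99.4°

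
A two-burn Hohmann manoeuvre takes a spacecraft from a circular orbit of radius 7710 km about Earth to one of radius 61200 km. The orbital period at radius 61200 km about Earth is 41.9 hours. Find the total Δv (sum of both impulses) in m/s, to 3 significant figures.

Δv = 3730 m/s

From Kepler's third law T² = 4π²r³/μ at r = 61200 km, T = 41.9 hours = 41.9 × 3600 s = 1.5084×10^5 s: μ = 4π²r³/T² = 3.97723×10^5 km³/s².
Semi-major axis of the transfer orbit: a_t = (7710 + 61200)/2 = 34455 km.
At r₁ the circular-orbit speed is v₁ = √(μ/r₁) = 7.182 km/s.
Transfer-orbit speed at r₁ (vis-viva): v_p = √[μ(2/r₁ − 1/a_t)] = 9.572 km/s.
First burn Δv₁ = |v_p − v₁| = 2.390 km/s.
Circular speed at r₂: v₂ = √(μ/r₂) = 2.549 km/s.
Transfer-orbit speed at r₂: v_a = √[μ(2/r₂ − 1/a_t)] = 1.206 km/s.
Second burn Δv₂ = |v₂ − v_a| = 1.343 km/s.
Δv = Δv₁ + Δv₂ = 2.390 + 1.343 = 3.733 km/s.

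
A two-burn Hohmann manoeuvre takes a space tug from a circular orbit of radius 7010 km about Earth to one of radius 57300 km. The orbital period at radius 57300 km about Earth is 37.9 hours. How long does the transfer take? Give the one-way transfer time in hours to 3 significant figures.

t = 7.97 hours

From Kepler's third law T² = 4π²r³/μ at r = 57300 km, T = 37.9 hours = 37.9 × 3600 s = 1.3644×10^5 s: μ = 4π²r³/T² = 3.98970×10^5 km³/s².
Transfer-ellipse semi-major axis a_t = (r₁ + r₂)/2 = (7010 + 57300)/2 = 32155 km.
By Kepler's third law the transfer-orbit period is T = 2π√(a_t³/μ), so t = T/2 = 28680 s.
Converting: 28680 s ÷ 3600 s/hour = 7.97 hours.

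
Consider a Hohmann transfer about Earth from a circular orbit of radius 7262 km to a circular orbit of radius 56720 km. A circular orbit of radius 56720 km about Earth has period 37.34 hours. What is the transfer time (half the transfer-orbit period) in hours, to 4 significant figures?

t = 7.908 hours

From Kepler's third law T² = 4π²r³/μ at r = 56720 km, T = 37.34 hours = 37.34 × 3600 s = 1.34424×10^5 s: μ = 4π²r³/T² = 3.98671×10^5 km³/s².
The Hohmann ellipse has a_t = (r₁ + r₂)/2 = 31991 km.
Transfer time t = π√(a_t³/μ) = π√((31991)³ / 3.98671×10^5) = 28470 s.
Converting: 28470 s ÷ 3600 s/hour = 7.908 hours.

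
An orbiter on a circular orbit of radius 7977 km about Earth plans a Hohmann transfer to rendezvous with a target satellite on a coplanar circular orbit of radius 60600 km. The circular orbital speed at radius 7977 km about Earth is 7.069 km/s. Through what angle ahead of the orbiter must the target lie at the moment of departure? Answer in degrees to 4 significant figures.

φ = 103.4°

From the circular-orbit relation v² = μ/r at r = 7977 km: μ = v²r = (7.069)² × 7977 = 3.98617×10^5 km³/s².
Transfer-ellipse semi-major axis a_t = (r₁ + r₂)/2 = (7977 + 60600)/2 = 34288.5 km.
Transfer time t = π√(a_t³/μ) = 31593 s.
Target angular speed ω₂ = √(μ/r₂³) = 4.2322×10^-5 rad/s.
Angle swept by the target during transfer: ω₂·t = 1.3371 rad = 76.61°.
The orbiter traverses 180° on the transfer ellipse, so the target must lead by 180° − 76.61° = 103.4°.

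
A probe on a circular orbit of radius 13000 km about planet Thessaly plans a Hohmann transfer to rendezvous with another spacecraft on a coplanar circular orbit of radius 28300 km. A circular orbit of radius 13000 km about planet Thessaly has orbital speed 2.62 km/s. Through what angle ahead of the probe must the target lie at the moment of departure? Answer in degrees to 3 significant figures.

From the circular-orbit relation v² = μ/r at r = 13000 km: μ = v²r = (2.62)² × 13000 = 89237.2 km³/s².
The Hohmann ellipse has a_t = (r₁ + r₂)/2 = 20650 km.
Transfer time t = π√(a_t³/μ) = 31210 s.
Target angular speed ω₂ = √(μ/r₂³) = 6.275×10^-5 rad/s.
Angle swept by the target during transfer: ω₂·t = 1.958 rad = 112.2°.
Arrival is 180° from departure on the ellipse, so φ = 180° − 112.2° = 67.8°.

φ = 67.8°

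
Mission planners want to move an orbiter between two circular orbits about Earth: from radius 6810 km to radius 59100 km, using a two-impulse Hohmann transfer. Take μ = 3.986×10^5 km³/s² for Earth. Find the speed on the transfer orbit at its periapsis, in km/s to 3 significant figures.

v = 10.2 km/s

The Hohmann ellipse has a_t = (r₁ + r₂)/2 = 32955 km.
At periapsis, r = 6810 km.
Vis-viva: v = √[μ(2/r − 1/a_t)] = √[3.986×10^5 × (2/6810 − 1/32955)] = 10.25 km/s.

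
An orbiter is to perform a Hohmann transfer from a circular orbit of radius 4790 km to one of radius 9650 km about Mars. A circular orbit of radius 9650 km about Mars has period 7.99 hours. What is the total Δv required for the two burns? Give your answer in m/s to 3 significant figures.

From Kepler's third law T² = 4π²r³/μ at r = 9650 km, T = 7.99 hours = 7.99 × 3600 s = 28764 s: μ = 4π²r³/T² = 42878.8 km³/s².
Semi-major axis of the transfer orbit: a_t = (4790 + 9650)/2 = 7220 km.
At r₁ the circular-orbit speed is v₁ = √(μ/r₁) = 2.992 km/s.
Transfer-orbit speed at r₁ (v² = μ(2/r − 1/a)): v_p = √[μ(2/r₁ − 1/a_t)] = 3.459 km/s.
First burn Δv₁ = |v_p − v₁| = 0.4670 km/s.
At r₂, v₂ = √(μ/r₂) = 2.108 km/s.
Transfer-orbit speed at r₂: v_a = √[μ(2/r₂ − 1/a_t)] = 1.717 km/s.
Second burn Δv₂ = |v₂ − v_a| = 0.3910 km/s.
Δv = Δv₁ + Δv₂ = 0.4670 + 0.3910 = 0.8580 km/s.

Δv = 858 m/s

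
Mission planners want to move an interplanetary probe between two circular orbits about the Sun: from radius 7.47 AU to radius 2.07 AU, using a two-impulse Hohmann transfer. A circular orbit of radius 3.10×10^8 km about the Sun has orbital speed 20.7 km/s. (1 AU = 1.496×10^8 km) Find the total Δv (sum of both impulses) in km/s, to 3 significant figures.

Δv = 8.93 km/s

From the circular-orbit relation v² = μ/r at r = 3.10×10^8 km: μ = v²r = (20.7)² × 3.10×10^8 = 1.32832×10^11 km³/s².
In km: r₁ = 7.47 × 1.496×10^8 = 1.117512×10^9 km; r₂ = 2.07 × 1.496×10^8 = 3.09672×10^8 km.
The Hohmann ellipse has a_t = (r₁ + r₂)/2 = 7.13592×10^8 km.
Circular speed at r₁: v₁ = √(μ/r₁) = √(1.32832×10^11/1.117512×10^9) = 10.902 km/s.
Transfer-orbit speed at r₁ (v² = μ(2/r − 1/a)): v_a = √[μ(2/r₁ − 1/a_t)] = 7.1821 km/s.
First burn Δv₁ = |v_a − v₁| = 3.720 km/s.
Circular speed at r₂: v₂ = √(μ/r₂) = 20.711 km/s.
Transfer-orbit speed at r₂: v_p = √[μ(2/r₂ − 1/a_t)] = 25.918 km/s.
Second burn Δv₂ = |v₂ − v_p| = 5.207 km/s.
Δv = Δv₁ + Δv₂ = 3.720 + 5.207 = 8.927 km/s.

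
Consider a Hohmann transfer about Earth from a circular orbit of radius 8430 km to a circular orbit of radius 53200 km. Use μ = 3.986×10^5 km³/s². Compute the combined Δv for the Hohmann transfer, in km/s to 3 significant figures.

Transfer-ellipse semi-major axis a_t = (r₁ + r₂)/2 = (8430 + 53200)/2 = 30815 km.
Circular speed at r₁: v₁ = √(μ/r₁) = √(3.986×10^5/8430) = 6.8763 km/s.
Transfer-orbit speed at r₁ (v² = μ(2/r − 1/a)): v_p = √[μ(2/r₁ − 1/a_t)] = 9.0350 km/s.
First burn Δv₁ = |v_p − v₁| = 2.1587 km/s.
At r₂, v₂ = √(μ/r₂) = 2.73724 km/s.
Transfer-orbit speed at r₂: v_a = √[μ(2/r₂ − 1/a_t)] = 1.43168 km/s.
Second burn Δv₂ = |v₂ − v_a| = 1.3056 km/s.
Total Δv = Δv₁ + Δv₂ = 3.464 km/s.

Δv = 3.46 km/s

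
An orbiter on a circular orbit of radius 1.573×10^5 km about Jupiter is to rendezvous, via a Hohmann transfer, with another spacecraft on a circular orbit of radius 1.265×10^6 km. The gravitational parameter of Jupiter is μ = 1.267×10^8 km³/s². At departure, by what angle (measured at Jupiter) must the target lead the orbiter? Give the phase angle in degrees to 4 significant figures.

Transfer-ellipse semi-major axis a_t = (r₁ + r₂)/2 = (1.573×10^5 + 1.265×10^6)/2 = 7.1115×10^5 km.
Transfer time t = π√(a_t³/μ) = 1.6738×10^5 s.
The target's mean motion on its circular orbit is ω₂ = √(μ/r₂³) = 7.9114×10^-6 rad/s.
Angle swept by the target during transfer: ω₂·t = 1.3242 rad = 75.87°.
The orbiter traverses 180° on the transfer ellipse, so the target must lead by 180° − 75.87° = 104.1°.

φ = 104.1°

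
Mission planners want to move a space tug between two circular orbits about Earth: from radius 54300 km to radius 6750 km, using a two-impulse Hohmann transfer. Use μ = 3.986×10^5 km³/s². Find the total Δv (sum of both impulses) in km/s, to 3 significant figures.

Δv = 4.00 km/s

Semi-major axis of the transfer orbit: a_t = (54300 + 6750)/2 = 30525 km.
Circular speed at r₁: v₁ = √(μ/r₁) = √(3.986×10^5/54300) = 2.709 km/s.
Transfer-orbit speed at r₁ (v² = μ(2/r − 1/a)): v_a = √[μ(2/r₁ − 1/a_t)] = 1.274 km/s.
First burn Δv₁ = |v_a − v₁| = 1.435 km/s.
Circular speed at r₂: v₂ = √(μ/r₂) = 7.685 km/s.
Transfer-orbit speed at r₂: v_p = √[μ(2/r₂ − 1/a_t)] = 10.25 km/s.
Second burn Δv₂ = |v₂ − v_p| = 2.565 km/s.
Total Δv = Δv₁ + Δv₂ = 4.000 km/s.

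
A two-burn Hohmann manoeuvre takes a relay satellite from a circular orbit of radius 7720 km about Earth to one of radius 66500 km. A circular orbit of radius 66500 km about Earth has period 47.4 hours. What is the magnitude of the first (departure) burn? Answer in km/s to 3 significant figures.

Δv₁ = 2.43 km/s

From Kepler's third law T² = 4π²r³/μ at r = 66500 km, T = 47.4 hours = 47.4 × 3600 s = 1.7064×10^5 s: μ = 4π²r³/T² = 3.98715×10^5 km³/s².
The Hohmann ellipse has a_t = (r₁ + r₂)/2 = 37110 km.
Circular speed at r = 7720 km: v_c = √(μ/r) = 7.1866 km/s.
Transfer-orbit speed at the same r (vis-viva, a = a_t): v_t = √[μ(2/r − 1/a_t)] = 9.6203 km/s.
Δv₁ = |v_t − v_c| = |9.6203 − 7.1866| = 2.434 km/s.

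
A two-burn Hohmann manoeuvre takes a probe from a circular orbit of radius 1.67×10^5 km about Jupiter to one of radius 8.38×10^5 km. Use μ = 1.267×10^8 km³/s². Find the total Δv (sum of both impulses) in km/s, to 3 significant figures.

Δv = 13.2 km/s

Transfer-ellipse semi-major axis a_t = (r₁ + r₂)/2 = (1.670×10^5 + 8.380×10^5)/2 = 5.025×10^5 km.
At r₁ the circular-orbit speed is v₁ = √(μ/r₁) = 27.544 km/s.
Transfer-orbit speed at r₁ (v² = μ(2/r − 1/a)): v_p = √[μ(2/r₁ − 1/a_t)] = 35.570 km/s.
First burn Δv₁ = |v_p − v₁| = 8.026 km/s.
Circular speed at r₂: v₂ = √(μ/r₂) = 12.2961 km/s.
Transfer-orbit speed at r₂: v_a = √[μ(2/r₂ − 1/a_t)] = 7.08854 km/s.
Second burn Δv₂ = |v₂ − v_a| = 5.208 km/s.
Total Δv = Δv₁ + Δv₂ = 13.23 km/s.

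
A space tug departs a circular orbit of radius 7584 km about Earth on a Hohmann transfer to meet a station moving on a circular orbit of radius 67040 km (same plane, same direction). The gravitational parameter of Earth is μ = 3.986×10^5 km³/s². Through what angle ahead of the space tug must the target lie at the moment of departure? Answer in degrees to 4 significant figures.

Semi-major axis of the transfer orbit: a_t = (7584 + 67040)/2 = 37312 km.
Transfer time t = π√(a_t³/μ) = 35864 s.
The target's mean motion on its circular orbit is ω₂ = √(μ/r₂³) = 3.6372×10^-5 rad/s.
Angle swept by the target during transfer: ω₂·t = 1.3044 rad = 74.74°.
Arrival is 180° from departure on the ellipse, so φ = 180° − 74.74° = 105.3°.

φ = 105.3°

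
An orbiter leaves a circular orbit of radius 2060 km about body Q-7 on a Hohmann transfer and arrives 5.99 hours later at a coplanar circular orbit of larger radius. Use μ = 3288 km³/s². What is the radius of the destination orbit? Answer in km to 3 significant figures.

Transfer time t = 5.99 hours = 21564 s, and t = π√(a_t³/μ).
So a_t = (μ t²/π²)^(1/3) = (3288 × (21564)² / π²)^(1/3) = 5370.7 km.
Since a_t = (r₁ + r₂)/2, r₂ = 2a_t − r₁ = 2×5370.7 − 2060 = 8681.4 km.

r₂ = 8680 km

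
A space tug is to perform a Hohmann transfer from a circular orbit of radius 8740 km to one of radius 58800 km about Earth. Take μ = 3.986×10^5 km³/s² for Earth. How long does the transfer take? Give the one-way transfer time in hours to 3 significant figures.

The Hohmann ellipse has a_t = (r₁ + r₂)/2 = 33770 km.
Transfer time t = π√(a_t³/μ) = π√((33770)³ / 3.986×10^5) = 30880 s.
Converting: 30880 s ÷ 3600 s/hour = 8.58 hours.

t = 8.58 hours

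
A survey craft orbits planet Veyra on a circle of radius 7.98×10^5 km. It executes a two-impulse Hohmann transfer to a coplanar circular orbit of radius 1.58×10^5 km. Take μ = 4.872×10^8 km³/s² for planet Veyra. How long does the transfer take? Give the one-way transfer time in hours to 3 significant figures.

The Hohmann ellipse has a_t = (r₁ + r₂)/2 = 4.780×10^5 km.
By Kepler's third law the transfer-orbit period is T = 2π√(a_t³/μ), so t = T/2 = 47040 s.
Converting: 47040 s ÷ 3600 s/hour = 13.1 hours.

t = 13.1 hours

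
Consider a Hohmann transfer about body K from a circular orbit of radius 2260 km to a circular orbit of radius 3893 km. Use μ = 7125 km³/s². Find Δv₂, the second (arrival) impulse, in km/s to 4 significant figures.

The Hohmann ellipse has a_t = (r₁ + r₂)/2 = 3076.5 km.
Circular speed at r = 3893 km: v_c = √(μ/r) = 1.35285 km/s.
Transfer-orbit speed at the same r (vis-viva, a = a_t): v_t = √[μ(2/r − 1/a_t)] = 1.15951 km/s.
Δv₂ = |v_t − v_c| = |1.15951 − 1.35285| = 0.1933 km/s.

Δv₂ = 0.1933 km/s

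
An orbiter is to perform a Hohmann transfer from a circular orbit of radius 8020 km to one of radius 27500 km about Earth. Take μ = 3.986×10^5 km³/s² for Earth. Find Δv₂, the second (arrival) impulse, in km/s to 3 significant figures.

Semi-major axis of the transfer orbit: a_t = (8020 + 27500)/2 = 17760 km.
Circular speed at r = 27500 km: v_c = √(μ/r) = 3.807 km/s.
Transfer-orbit speed at the same r (vis-viva, a = a_t): v_t = √[μ(2/r − 1/a_t)] = 2.558 km/s.
Δv₂ = |v_t − v_c| = |2.558 − 3.807| = 1.249 km/s.

Δv₂ = 1.25 km/s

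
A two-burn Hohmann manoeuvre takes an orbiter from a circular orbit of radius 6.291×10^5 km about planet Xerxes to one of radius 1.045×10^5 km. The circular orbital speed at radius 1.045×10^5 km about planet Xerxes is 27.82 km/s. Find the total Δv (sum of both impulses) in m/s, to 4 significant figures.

Δv = 13900 m/s

From the circular-orbit relation v² = μ/r at r = 1.045×10^5 km: μ = v²r = (27.82)² × 1.045×10^5 = 8.08780×10^7 km³/s².
The Hohmann ellipse has a_t = (r₁ + r₂)/2 = 3.668×10^5 km.
At r₁ the circular-orbit speed is v₁ = √(μ/r₁) = 11.338 km/s.
Transfer-orbit speed at r₁ (vis-viva): v_a = √[μ(2/r₁ − 1/a_t)] = 6.0520 km/s.
First burn Δv₁ = |v_a − v₁| = 5.286 km/s.
Circular speed at r₂: v₂ = √(μ/r₂) = 27.820 km/s.
Transfer-orbit speed at r₂: v_p = √[μ(2/r₂ − 1/a_t)] = 36.434 km/s.
Second burn Δv₂ = |v₂ − v_p| = 8.614 km/s.
Total Δv = Δv₁ + Δv₂ = 13.90 km/s.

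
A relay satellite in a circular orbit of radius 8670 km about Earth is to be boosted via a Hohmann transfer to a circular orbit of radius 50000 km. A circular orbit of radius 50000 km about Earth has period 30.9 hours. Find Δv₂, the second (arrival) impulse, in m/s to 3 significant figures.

Δv₂ = 1290 m/s

From Kepler's third law T² = 4π²r³/μ at r = 50000 km, T = 30.9 hours = 30.9 × 3600 s = 1.1124×10^5 s: μ = 4π²r³/T² = 3.98793×10^5 km³/s².
The Hohmann ellipse has a_t = (r₁ + r₂)/2 = 29335 km.
Circular speed at r = 50000 km: v_c = √(μ/r) = 2.824 km/s.
Transfer-orbit speed at the same r (vis-viva, a = a_t): v_t = √[μ(2/r − 1/a_t)] = 1.535 km/s.
Δv₂ = |v_t − v_c| = |1.535 − 2.824| = 1.289 km/s.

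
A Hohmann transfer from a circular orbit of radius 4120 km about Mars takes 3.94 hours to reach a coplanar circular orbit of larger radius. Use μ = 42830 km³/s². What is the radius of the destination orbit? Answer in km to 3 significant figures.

r₂ = 15000 km

Transfer time t = 3.94 hours = 14184 s, and t = π√(a_t³/μ).
So a_t = (μ t²/π²)^(1/3) = (42830 × (14184)² / π²)^(1/3) = 9557.6 km.
Since a_t = (r₁ + r₂)/2, r₂ = 2a_t − r₁ = 2×9557.6 − 4120 = 14995.2 km.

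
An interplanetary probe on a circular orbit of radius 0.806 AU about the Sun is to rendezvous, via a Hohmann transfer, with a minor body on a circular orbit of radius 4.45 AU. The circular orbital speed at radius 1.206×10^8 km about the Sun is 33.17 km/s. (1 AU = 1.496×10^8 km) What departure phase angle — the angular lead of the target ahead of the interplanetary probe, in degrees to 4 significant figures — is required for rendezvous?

φ = 98.31°

From the circular-orbit relation v² = μ/r at r = 1.206×10^8 km: μ = v²r = (33.17)² × 1.206×10^8 = 1.32690×10^11 km³/s².
In km: r₁ = 0.806 × 1.496×10^8 = 1.205776×10^8 km; r₂ = 4.45 × 1.496×10^8 = 6.6572×10^8 km.
Semi-major axis of the transfer orbit: a_t = (1.205776×10^8 + 6.6572×10^8)/2 = 3.931488×10^8 km.
Transfer time t = π√(a_t³/μ) = 6.72305×10^7 s.
Target angular speed ω₂ = √(μ/r₂³) = 2.12071×10^-8 rad/s.
Angle swept by the target during transfer: ω₂·t = 1.4258 rad = 81.69°.
Arrival is 180° from departure on the ellipse, so φ = 180° − 81.69° = 98.31°.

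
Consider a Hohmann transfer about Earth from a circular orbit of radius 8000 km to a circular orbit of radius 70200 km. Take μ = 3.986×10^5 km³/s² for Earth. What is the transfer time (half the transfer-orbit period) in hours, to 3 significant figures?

The Hohmann ellipse has a_t = (r₁ + r₂)/2 = 39100 km.
Transfer time t = π√(a_t³/μ) = π√((39100)³ / 3.986×10^5) = 38470 s.
Converting: 38470 s ÷ 3600 s/hour = 10.7 hours.

t = 10.7 hours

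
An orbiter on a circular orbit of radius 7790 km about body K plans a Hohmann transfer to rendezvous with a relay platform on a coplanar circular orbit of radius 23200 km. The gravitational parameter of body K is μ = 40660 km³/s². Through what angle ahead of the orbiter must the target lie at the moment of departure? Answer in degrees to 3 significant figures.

Transfer-ellipse semi-major axis a_t = (r₁ + r₂)/2 = (7790 + 23200)/2 = 15495 km.
Transfer time t = π√(a_t³/μ) = 30050.6 s.
The target's mean motion on its circular orbit is ω₂ = √(μ/r₂³) = 5.70626×10^-5 rad/s.
Angle swept by the target during transfer: ω₂·t = 1.71477 rad = 98.249°.
Arrival is 180° from departure on the ellipse, so φ = 180° − 98.249° = 81.8°.

φ = 81.8°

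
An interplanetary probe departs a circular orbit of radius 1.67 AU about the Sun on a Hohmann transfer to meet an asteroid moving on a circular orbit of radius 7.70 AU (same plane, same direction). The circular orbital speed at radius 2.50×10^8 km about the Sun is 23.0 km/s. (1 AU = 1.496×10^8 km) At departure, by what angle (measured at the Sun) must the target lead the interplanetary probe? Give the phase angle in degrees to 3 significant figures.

φ = 94.6°

From the circular-orbit relation v² = μ/r at r = 2.50×10^8 km: μ = v²r = (23.0)² × 2.50×10^8 = 1.32250×10^11 km³/s².
In km: r₁ = 1.67 × 1.496×10^8 = 2.49832×10^8 km; r₂ = 7.70 × 1.496×10^8 = 1.15192×10^9 km.
The Hohmann ellipse has a_t = (r₁ + r₂)/2 = 7.00876×10^8 km.
The half-period of the transfer ellipse is t = π√(a_t³/μ) = 1.603×10^8 s.
The target's mean motion on its circular orbit is ω₂ = √(μ/r₂³) = 9.302×10^-9 rad/s.
Angle swept by the target during transfer: ω₂·t = 1.491 rad = 85.43°.
Arrival is 180° from departure on the ellipse, so φ = 180° − 85.43° = 94.6°.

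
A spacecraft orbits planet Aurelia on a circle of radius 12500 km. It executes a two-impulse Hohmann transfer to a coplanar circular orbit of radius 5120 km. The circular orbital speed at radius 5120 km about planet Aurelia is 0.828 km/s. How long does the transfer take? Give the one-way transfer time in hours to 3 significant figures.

t = 12.2 hours

From the circular-orbit relation v² = μ/r at r = 5120 km: μ = v²r = (0.828)² × 5120 = 3510.19 km³/s².
Semi-major axis of the transfer orbit: a_t = (12500 + 5120)/2 = 8810 km.
By Kepler's third law the transfer-orbit period is T = 2π√(a_t³/μ), so t = T/2 = 43850 s.
Converting: 43850 s ÷ 3600 s/hour = 12.2 hours.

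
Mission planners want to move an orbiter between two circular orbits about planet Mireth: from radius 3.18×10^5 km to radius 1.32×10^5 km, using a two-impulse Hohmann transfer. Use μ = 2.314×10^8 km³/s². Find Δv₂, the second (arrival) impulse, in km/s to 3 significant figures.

Semi-major axis of the transfer orbit: a_t = (3.180×10^5 + 1.320×10^5)/2 = 2.250×10^5 km.
Circular speed at r = 1.320×10^5 km: v_c = √(μ/r) = 41.86920 km/s.
Vis-viva on the transfer ellipse at r = 1.320×10^5 km gives v_t = √[μ(2/r − 1/a_t)] = 49.77566 km/s.
Δv₂ = |v_t − v_c| = |49.77566 − 41.86920| = 7.906 km/s.

Δv₂ = 7.91 km/s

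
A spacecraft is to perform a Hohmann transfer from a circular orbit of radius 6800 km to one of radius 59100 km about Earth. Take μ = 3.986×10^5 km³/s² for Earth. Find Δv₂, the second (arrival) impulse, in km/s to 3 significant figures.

Δv₂ = 1.42 km/s

Semi-major axis of the transfer orbit: a_t = (6800 + 59100)/2 = 32950 km.
Circular speed at r = 59100 km: v_c = √(μ/r) = 2.597 km/s.
Transfer-orbit speed at the same r (vis-viva, a = a_t): v_t = √[μ(2/r − 1/a_t)] = 1.180 km/s.
Δv₂ = |v_t − v_c| = |1.180 − 2.597| = 1.417 km/s.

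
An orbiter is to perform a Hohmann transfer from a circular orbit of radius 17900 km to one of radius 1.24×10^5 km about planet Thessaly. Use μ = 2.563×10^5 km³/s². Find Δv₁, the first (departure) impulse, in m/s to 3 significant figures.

Δv₁ = 1220 m/s

The Hohmann ellipse has a_t = (r₁ + r₂)/2 = 70950 km.
Circular speed at r = 17900 km: v_c = √(μ/r) = 3.784 km/s.
Transfer-orbit speed at the same r (vis-viva, a = a_t): v_t = √[μ(2/r − 1/a_t)] = 5.002 km/s.
Δv₁ = |v_t − v_c| = |5.002 − 3.784| = 1.218 km/s.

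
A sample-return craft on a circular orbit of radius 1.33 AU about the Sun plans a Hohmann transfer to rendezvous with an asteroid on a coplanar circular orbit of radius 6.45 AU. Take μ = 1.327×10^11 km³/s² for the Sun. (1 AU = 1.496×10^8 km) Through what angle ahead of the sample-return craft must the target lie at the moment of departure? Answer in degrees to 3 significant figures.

φ = 95.7°

In km: r₁ = 1.33 × 1.496×10^8 = 1.98968×10^8 km; r₂ = 6.45 × 1.496×10^8 = 9.6492×10^8 km.
The Hohmann ellipse has a_t = (r₁ + r₂)/2 = 5.81944×10^8 km.
The half-period of the transfer ellipse is t = π√(a_t³/μ) = 1.211×10^8 s.
Target angular speed ω₂ = √(μ/r₂³) = 1.215×10^-8 rad/s.
Angle swept by the target during transfer: ω₂·t = 1.4714 rad = 84.31°.
The sample-return craft traverses 180° on the transfer ellipse, so the target must lead by 180° − 84.31° = 95.7°.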